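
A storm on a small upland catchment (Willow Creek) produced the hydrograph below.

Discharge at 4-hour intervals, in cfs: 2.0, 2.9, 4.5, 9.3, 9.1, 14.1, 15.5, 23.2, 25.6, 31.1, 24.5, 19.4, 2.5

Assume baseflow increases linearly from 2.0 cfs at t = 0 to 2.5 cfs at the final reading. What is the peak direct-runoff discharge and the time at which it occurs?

Subtracting baseflow gives direct-runoff ordinates: 0.00, 0.86, 2.42, 7.17, 6.93, 11.89, 13.25, 20.91, 23.27, 28.73, 22.08, 16.94, 0.00 cfs.
The maximum is 28.73 cfs, occurring at the reading for t = 36 h.

Q_p = 28.73 cfs at t = 36 h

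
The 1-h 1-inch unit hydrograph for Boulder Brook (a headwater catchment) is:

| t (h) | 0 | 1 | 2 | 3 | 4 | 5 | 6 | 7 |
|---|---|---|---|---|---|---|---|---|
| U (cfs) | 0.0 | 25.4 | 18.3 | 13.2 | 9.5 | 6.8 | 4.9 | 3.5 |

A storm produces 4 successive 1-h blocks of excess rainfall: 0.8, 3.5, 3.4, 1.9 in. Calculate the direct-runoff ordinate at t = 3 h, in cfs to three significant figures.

Q ≈ 161 cfs

By discrete convolution, Q_j = Σ (P_i / 1 in) · U_{j−i}.
At t = 3 h (j=3): Q = (0.8/1)·13.2 + (3.5/1)·18.3 + (3.4/1)·25.4 + (1.9/1)·0.0 = 161 cfs.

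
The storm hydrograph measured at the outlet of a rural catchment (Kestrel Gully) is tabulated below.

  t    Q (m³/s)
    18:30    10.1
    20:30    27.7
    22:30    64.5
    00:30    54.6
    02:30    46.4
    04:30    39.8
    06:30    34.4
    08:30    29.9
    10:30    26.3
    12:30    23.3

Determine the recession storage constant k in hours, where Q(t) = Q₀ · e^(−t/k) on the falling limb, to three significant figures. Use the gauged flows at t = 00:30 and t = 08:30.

k ≈ 13.3 h

On the falling limb, Q drops from 54.6 to 29.9 m³/s between t = 00:30 and t = 08:30 (Δt = 8 h).
k = −Δt / ln(Q₂/Q₁) = −8 / ln(29.9/54.6) = 13.3 h.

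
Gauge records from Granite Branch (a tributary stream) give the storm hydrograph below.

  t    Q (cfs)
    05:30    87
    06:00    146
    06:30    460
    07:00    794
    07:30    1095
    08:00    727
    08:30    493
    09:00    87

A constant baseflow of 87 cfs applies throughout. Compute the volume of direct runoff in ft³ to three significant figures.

Direct-runoff ordinates (Q − Q_b): 0.0, 59.0, 373.0, 707.0, 1008.0, 640.0, 406.0, 0.0 cfs.
ΣQ_DR = 3193 cfs.
With Δt = 0.5 h = 1800 s, V = ΣQ_DR · Δt = 3193 × 1800 = 5.75 × 10^6 ft³.

V ≈ 5.75 × 10^6 ft³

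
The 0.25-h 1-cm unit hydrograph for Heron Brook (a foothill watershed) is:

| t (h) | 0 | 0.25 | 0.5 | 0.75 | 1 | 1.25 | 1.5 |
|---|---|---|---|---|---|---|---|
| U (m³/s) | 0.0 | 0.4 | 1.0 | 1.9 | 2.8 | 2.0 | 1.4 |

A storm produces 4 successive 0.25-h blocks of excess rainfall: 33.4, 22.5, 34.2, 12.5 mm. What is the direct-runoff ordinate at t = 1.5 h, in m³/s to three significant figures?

Q ≈ 21.1 m³/s

By discrete convolution, Q_j = Σ (P_i / 10 mm) · U_{j−i}.
At t = 1.5 h (j=6): Q = (33.4/10)·1.4 + (22.5/10)·2.0 + (34.2/10)·2.8 + (12.5/10)·1.9 = 21.1 m³/s.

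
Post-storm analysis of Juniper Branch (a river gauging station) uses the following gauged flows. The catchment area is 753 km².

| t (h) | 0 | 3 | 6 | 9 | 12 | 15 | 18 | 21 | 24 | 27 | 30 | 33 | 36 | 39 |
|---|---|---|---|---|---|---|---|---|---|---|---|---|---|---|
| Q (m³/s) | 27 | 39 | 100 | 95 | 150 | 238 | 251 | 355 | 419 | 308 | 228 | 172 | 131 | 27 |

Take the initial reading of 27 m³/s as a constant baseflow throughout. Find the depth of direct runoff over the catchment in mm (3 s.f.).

Direct runoff: 0.0, 12.0, 73.0, 68.0, 123.0, 211.0, 224.0, 328.0, 392.0, 281.0, 201.0, 145.0, 104.0, 0.0 m³/s; ΣQ_DR = 2162 m³/s.
V = ΣQ_DR · Δt = 2162 × 10800 s = 2.335 × 10^7 m³.
Over A = 753 km², depth = V / A = 31.0 mm.

d ≈ 31.0 mm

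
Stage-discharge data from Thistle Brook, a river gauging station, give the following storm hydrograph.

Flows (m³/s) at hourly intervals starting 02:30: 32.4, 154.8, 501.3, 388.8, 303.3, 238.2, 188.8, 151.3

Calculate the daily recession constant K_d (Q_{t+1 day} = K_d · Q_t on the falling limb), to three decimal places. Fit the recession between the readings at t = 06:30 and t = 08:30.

K_d ≈ 0.003

Between t = 06:30 and t = 08:30 the flow falls from 303.3 to 188.8 m³/s over 2×1 h = 2 h.
Per-interval ratio K = (188.8/303.3)^(1/2) = 0.7890; K_d = K^(24/1) = 0.003.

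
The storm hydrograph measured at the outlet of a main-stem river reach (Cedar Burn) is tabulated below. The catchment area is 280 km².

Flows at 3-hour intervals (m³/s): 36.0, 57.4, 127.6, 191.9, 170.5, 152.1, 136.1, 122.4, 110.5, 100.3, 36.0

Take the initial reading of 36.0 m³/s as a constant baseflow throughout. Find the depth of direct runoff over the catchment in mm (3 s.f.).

d ≈ 32.6 mm

Direct runoff: 0.0, 21.4, 91.6, 155.9, 134.5, 116.1, 100.1, 86.4, 74.5, 64.3, 0.0 m³/s; ΣQ_DR = 844.8 m³/s.
V = ΣQ_DR · Δt = 844.8 × 10800 s = 9.124 × 10^6 m³.
Over A = 280 km², depth = V / A = 32.6 mm.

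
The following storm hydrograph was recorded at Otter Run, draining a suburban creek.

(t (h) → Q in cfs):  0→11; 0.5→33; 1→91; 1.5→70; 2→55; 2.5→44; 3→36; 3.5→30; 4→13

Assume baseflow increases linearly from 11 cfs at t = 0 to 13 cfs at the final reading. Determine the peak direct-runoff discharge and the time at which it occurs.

Subtracting baseflow gives direct-runoff ordinates: 0.00, 21.75, 79.50, 58.25, 43.00, 31.75, 23.50, 17.25, 0.00 cfs.
The maximum is 79.50 cfs, occurring at the reading for t = 1 h.

Q_p = 79.50 cfs at t = 1 h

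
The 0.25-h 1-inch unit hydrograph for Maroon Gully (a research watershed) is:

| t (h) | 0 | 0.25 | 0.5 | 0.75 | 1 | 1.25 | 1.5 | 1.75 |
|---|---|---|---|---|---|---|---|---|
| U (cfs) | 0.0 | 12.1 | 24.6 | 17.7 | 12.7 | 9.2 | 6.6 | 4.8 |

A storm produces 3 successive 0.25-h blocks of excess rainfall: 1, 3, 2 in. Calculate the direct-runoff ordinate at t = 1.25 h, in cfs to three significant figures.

Q ≈ 82.7 cfs

By discrete convolution, Q_j = Σ (P_i / 1 in) · U_{j−i}.
At t = 1.25 h (j=5): Q = (1/1)·9.2 + (3/1)·12.7 + (2/1)·17.7 = 82.7 cfs.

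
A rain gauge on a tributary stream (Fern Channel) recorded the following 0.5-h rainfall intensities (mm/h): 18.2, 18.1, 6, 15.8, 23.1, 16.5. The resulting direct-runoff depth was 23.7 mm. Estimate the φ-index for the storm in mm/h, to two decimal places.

φ ≈ 8.86 mm/h

Only the 5 blocks with intensity above φ contribute runoff: 18.2, 18.1, 15.8, 23.1, 16.5 mm/h.
Σ(I−φ)·Δt = d  ⇒  (18.2+18.1+15.8+23.1+16.5 − 5φ)·0.5 = 23.7
φ = (91.70 − 23.7/0.5) / 5 = 8.86 mm/h.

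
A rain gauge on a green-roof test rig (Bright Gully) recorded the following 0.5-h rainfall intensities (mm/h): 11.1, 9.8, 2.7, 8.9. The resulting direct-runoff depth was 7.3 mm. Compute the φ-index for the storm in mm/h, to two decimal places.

Only the 3 blocks with intensity above φ contribute runoff: 11.1, 9.8, 8.9 mm/h.
Σ(I−φ)·Δt = d  ⇒  (11.1+9.8+8.9 − 3φ)·0.5 = 7.3
φ = (29.80 − 7.3/0.5) / 3 = 5.07 mm/h.

φ ≈ 5.07 mm/h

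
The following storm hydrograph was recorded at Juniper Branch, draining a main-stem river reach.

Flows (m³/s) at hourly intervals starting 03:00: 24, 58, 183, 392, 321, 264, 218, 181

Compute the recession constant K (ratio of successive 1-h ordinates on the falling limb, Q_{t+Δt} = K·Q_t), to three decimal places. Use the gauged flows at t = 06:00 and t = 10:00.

Using the recession-limb readings at t = 06:00 and t = 10:00: Q falls from 392 to 181 m³/s over 4 intervals.
K = (Q₂/Q₁)^(1/4) = (181/392)^(1/4) = 0.824.

K ≈ 0.824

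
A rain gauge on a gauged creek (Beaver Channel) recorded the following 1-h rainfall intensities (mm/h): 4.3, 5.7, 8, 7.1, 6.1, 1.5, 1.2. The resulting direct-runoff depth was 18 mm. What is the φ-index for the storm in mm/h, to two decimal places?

φ ≈ 2.64 mm/h

Only the 5 blocks with intensity above φ contribute runoff: 4.3, 5.7, 8, 7.1, 6.1 mm/h.
Σ(I−φ)·Δt = d  ⇒  (4.3+5.7+8+7.1+6.1 − 5φ)·1 = 18
φ = (31.20 − 18/1) / 5 = 2.64 mm/h.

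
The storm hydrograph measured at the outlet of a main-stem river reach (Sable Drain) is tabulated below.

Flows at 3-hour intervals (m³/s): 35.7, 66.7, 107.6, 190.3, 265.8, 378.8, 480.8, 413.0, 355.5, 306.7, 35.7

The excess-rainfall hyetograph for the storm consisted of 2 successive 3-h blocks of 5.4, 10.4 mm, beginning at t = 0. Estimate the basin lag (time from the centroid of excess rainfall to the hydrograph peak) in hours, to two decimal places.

t_L ≈ 14.53 h

Centroid of excess rainfall: t_c = Σ P_i·t̄_i / ΣP_i = 3.4747 h (block centres at 1.5, 4.5 h).
Hydrograph peak occurs at t = 18 h, so basin lag t_L = 18 − 3.4747 = 14.53 h.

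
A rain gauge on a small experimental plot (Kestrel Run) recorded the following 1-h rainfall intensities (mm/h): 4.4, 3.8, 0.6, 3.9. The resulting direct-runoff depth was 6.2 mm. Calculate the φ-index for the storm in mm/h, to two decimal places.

Only the 3 blocks with intensity above φ contribute runoff: 4.4, 3.8, 3.9 mm/h.
Σ(I−φ)·Δt = d  ⇒  (4.4+3.8+3.9 − 3φ)·1 = 6.2
φ = (12.10 − 6.2/1) / 3 = 1.97 mm/h.

φ ≈ 1.97 mm/h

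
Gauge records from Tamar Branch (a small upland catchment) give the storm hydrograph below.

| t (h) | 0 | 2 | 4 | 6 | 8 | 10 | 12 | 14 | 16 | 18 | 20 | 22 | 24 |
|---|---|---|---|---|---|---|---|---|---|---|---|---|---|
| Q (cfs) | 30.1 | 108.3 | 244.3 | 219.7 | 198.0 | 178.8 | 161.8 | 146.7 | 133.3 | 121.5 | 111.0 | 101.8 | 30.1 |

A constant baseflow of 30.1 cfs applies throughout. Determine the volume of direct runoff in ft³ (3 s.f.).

Direct-runoff ordinates (Q − Q_b): 0.0, 78.2, 214.2, 189.6, 167.9, 148.7, 131.7, 116.6, 103.2, 91.4, 80.9, 71.7, 0.0 cfs.
ΣQ_DR = 1394 cfs.
With Δt = 2 h = 7200 s, V = ΣQ_DR · Δt = 1394 × 7200 = 1.00 × 10^7 ft³.

V ≈ 1.00 × 10^7 ft³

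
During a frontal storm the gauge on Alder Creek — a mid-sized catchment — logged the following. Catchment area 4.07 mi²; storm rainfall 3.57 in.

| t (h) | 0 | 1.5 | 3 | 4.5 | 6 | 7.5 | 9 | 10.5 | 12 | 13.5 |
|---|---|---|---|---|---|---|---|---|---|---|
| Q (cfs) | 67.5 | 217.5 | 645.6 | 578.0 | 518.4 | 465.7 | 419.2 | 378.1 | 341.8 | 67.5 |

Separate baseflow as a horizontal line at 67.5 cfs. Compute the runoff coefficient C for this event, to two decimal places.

ΣQ_DR = 3024 cfs; V = ΣQ_DR·Δt = 1.633 × 10^7 ft³.
Runoff depth d = V / A = 1.727 in.
C = d / P = 1.727 / 3.57 = 0.48.

C ≈ 0.48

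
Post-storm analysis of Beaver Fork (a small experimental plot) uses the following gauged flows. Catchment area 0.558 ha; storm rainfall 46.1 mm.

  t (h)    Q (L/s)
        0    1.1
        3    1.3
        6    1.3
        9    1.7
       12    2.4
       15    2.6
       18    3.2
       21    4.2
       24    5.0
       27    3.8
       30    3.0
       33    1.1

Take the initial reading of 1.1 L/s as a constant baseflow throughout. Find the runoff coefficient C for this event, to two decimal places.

ΣQ_DR = 17.50 L/s; V = ΣQ_DR·Δt = 1.890 × 10^5 L.
Runoff depth d = V / A = 33.87 mm.
C = d / P = 33.87 / 46.1 = 0.73.

C ≈ 0.73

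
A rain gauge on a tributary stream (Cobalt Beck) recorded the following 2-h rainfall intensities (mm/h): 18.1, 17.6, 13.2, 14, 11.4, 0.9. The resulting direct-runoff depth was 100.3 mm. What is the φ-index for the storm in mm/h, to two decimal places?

Only the 5 blocks with intensity above φ contribute runoff: 18.1, 17.6, 13.2, 14, 11.4 mm/h.
Σ(I−φ)·Δt = d  ⇒  (18.1+17.6+13.2+14+11.4 − 5φ)·2 = 100.3
φ = (74.30 − 100.3/2) / 5 = 4.83 mm/h.

φ ≈ 4.83 mm/h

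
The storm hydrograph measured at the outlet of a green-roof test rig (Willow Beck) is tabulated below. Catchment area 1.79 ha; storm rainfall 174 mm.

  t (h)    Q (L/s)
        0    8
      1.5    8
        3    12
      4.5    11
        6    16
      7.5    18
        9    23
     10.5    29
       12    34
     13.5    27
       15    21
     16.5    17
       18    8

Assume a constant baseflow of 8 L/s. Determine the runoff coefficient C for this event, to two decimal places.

ΣQ_DR = 128.0 L/s; V = ΣQ_DR·Δt = 6.912 × 10^5 L.
Runoff depth d = V / A = 38.61 mm.
C = d / P = 38.61 / 174 = 0.22.

C ≈ 0.22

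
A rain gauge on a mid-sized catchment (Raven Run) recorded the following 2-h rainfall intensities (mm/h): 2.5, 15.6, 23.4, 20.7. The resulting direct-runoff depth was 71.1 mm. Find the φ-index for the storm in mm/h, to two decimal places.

Only the 3 blocks with intensity above φ contribute runoff: 15.6, 23.4, 20.7 mm/h.
Σ(I−φ)·Δt = d  ⇒  (15.6+23.4+20.7 − 3φ)·2 = 71.1
φ = (59.70 − 71.1/2) / 3 = 8.05 mm/h.

φ ≈ 8.05 mm/h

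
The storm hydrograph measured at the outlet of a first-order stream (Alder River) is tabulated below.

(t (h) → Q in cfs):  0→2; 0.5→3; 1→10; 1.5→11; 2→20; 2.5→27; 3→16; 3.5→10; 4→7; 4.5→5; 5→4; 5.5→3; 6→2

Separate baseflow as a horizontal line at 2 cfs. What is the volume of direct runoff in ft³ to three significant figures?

V ≈ 1.69 × 10^5 ft³

Direct-runoff ordinates (Q − Q_b): 0.0, 1.0, 8.0, 9.0, 18.0, 25.0, 14.0, 8.0, 5.0, 3.0, 2.0, 1.0, 0.0 cfs.
ΣQ_DR = 94.00 cfs.
With Δt = 0.5 h = 1800 s, V = ΣQ_DR · Δt = 94.00 × 1800 = 1.69 × 10^5 ft³.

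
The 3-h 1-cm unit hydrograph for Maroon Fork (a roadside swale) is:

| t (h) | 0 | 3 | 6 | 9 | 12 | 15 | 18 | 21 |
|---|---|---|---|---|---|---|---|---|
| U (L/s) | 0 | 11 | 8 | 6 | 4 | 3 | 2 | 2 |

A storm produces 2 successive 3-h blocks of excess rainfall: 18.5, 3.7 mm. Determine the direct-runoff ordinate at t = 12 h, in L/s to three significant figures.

By discrete convolution, Q_j = Σ (P_i / 10 mm) · U_{j−i}.
At t = 12 h (j=4): Q = (18.5/10)·4 + (3.7/10)·6 = 9.62 L/s.

Q ≈ 9.62 L/s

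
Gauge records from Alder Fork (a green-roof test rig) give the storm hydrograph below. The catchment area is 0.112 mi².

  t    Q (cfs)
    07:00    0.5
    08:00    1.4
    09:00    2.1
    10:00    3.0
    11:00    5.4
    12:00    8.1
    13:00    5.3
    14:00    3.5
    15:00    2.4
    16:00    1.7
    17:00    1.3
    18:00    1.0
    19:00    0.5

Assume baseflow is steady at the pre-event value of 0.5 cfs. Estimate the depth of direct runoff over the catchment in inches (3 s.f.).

Direct runoff: 0.0, 0.9, 1.6, 2.5, 4.9, 7.6, 4.8, 3.0, 1.9, 1.2, 0.8, 0.5, 0.0 cfs; ΣQ_DR = 29.70 cfs.
V = ΣQ_DR · Δt = 29.70 × 3600 s = 1.069 × 10^5 ft³.
Over A = 0.112 mi², depth = V / A = 0.411 in.

d ≈ 0.411 in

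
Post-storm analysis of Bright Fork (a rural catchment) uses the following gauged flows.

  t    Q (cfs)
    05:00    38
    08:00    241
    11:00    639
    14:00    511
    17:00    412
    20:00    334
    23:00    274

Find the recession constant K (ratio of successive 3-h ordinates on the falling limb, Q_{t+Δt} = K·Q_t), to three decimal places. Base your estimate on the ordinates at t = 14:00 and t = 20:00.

K ≈ 0.808

Using the recession-limb readings at t = 14:00 and t = 20:00: Q falls from 511 to 334 cfs over 2 intervals.
K = (Q₂/Q₁)^(1/2) = (334/511)^(1/2) = 0.808.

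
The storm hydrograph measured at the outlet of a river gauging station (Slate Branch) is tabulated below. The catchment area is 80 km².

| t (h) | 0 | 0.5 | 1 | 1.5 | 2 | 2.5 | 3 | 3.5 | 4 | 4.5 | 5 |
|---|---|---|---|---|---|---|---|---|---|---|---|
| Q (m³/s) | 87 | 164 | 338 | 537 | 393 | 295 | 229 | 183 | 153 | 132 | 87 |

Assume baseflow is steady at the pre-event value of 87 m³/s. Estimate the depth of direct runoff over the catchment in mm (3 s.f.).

Direct runoff: 0.0, 77.0, 251.0, 450.0, 306.0, 208.0, 142.0, 96.0, 66.0, 45.0, 0.0 m³/s; ΣQ_DR = 1641 m³/s.
V = ΣQ_DR · Δt = 1641 × 1800 s = 2.954 × 10^6 m³.
Over A = 80 km², depth = V / A = 36.9 mm.

d ≈ 36.9 mm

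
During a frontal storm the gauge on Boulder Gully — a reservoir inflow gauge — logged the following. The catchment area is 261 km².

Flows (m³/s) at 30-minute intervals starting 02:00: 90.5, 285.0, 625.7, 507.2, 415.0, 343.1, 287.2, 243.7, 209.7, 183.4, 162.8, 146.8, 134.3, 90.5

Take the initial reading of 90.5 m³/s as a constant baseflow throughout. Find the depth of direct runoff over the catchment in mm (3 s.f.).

Direct runoff: 0.0, 194.5, 535.2, 416.7, 324.5, 252.6, 196.7, 153.2, 119.2, 92.9, 72.3, 56.3, 43.8, 0.0 m³/s; ΣQ_DR = 2458 m³/s.
V = ΣQ_DR · Δt = 2458 × 1800 s = 4.424 × 10^6 m³.
Over A = 261 km², depth = V / A = 17.0 mm.

d ≈ 17.0 mm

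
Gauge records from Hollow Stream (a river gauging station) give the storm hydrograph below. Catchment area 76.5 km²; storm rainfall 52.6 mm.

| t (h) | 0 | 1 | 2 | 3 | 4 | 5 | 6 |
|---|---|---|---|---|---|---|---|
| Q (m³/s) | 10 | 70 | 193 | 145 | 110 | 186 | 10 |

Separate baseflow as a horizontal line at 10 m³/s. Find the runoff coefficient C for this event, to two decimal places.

C ≈ 0.59

ΣQ_DR = 654.0 m³/s; V = ΣQ_DR·Δt = 2.354 × 10^6 m³.
Runoff depth d = V / A = 30.78 mm.
C = d / P = 30.78 / 52.6 = 0.59.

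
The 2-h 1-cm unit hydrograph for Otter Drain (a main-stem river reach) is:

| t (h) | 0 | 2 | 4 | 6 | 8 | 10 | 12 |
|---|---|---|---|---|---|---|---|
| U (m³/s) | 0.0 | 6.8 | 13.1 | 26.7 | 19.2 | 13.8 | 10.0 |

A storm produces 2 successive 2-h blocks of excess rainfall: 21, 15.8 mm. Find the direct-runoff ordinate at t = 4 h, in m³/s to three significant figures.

By discrete convolution, Q_j = Σ (P_i / 10 mm) · U_{j−i}.
At t = 4 h (j=2): Q = (21/10)·13.1 + (15.8/10)·6.8 = 38.3 m³/s.

Q ≈ 38.3 m³/s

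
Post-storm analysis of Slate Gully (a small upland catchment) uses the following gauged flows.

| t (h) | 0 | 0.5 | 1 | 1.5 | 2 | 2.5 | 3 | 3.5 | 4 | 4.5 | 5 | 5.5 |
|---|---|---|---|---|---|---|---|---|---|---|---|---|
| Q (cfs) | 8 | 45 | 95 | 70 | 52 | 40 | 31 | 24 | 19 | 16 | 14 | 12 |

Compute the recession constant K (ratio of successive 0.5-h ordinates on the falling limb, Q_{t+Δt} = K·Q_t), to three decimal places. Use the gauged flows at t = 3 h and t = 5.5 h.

Using the recession-limb readings at t = 3 h and t = 5.5 h: Q falls from 31 to 12 cfs over 5 intervals.
K = (Q₂/Q₁)^(1/5) = (12/31)^(1/5) = 0.827.

K ≈ 0.827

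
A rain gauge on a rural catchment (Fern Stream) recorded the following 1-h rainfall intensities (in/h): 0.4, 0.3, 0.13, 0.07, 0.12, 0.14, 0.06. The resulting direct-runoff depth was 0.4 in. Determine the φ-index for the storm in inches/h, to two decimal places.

φ ≈ 0.15 in/h

Only the 2 blocks with intensity above φ contribute runoff: 0.4, 0.3 in/h.
Σ(I−φ)·Δt = d  ⇒  (0.4+0.3 − 2φ)·1 = 0.4
φ = (0.7000 − 0.4/1) / 2 = 0.15 in/h.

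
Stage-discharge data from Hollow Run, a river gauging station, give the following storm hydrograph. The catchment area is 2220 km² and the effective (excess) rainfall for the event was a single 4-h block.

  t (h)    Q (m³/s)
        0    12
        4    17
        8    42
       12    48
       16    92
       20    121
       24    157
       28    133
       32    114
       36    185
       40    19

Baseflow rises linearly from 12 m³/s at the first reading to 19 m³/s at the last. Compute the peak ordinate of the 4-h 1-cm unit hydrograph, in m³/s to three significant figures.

Direct runoff: 0.00, 4.30, 28.60, 33.90, 77.20, 105.50, 140.80, 116.10, 96.40, 166.70, 0.00 m³/s; ΣQ_DR = 769.5 m³/s, peak = 166.70 m³/s.
Runoff depth d = ΣQ_DR·Δt / A = 769.5 × 14400 / (2220 km²) = 4.991 mm.
The 1-cm UH is the DRH scaled by (10 mm)/d, so U_p = 166.70 × 10/4.991 = 334 m³/s.

U_p ≈ 334 m³/s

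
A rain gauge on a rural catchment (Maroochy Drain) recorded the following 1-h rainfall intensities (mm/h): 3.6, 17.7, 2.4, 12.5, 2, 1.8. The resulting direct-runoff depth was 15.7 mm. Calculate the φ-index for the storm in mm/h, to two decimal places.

φ ≈ 7.25 mm/h

Only the 2 blocks with intensity above φ contribute runoff: 17.7, 12.5 mm/h.
Σ(I−φ)·Δt = d  ⇒  (17.7+12.5 − 2φ)·1 = 15.7
φ = (30.20 − 15.7/1) / 2 = 7.25 mm/h.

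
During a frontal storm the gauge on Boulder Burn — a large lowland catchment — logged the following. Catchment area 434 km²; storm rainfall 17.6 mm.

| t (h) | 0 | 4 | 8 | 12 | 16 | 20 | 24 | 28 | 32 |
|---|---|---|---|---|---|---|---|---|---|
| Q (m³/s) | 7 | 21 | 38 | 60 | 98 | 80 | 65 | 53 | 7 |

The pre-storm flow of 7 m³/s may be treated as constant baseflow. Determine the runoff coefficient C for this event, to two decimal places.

C ≈ 0.69

ΣQ_DR = 366.0 m³/s; V = ΣQ_DR·Δt = 5.270 × 10^6 m³.
Runoff depth d = V / A = 12.14 mm.
C = d / P = 12.14 / 17.6 = 0.69.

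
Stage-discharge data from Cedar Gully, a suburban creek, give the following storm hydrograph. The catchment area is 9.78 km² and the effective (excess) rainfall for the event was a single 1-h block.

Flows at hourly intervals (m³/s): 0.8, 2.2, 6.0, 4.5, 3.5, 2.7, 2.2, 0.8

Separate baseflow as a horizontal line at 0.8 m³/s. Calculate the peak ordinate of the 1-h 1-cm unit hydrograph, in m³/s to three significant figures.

Direct runoff: 0.0, 1.4, 5.2, 3.7, 2.7, 1.9, 1.4, 0.0 m³/s; ΣQ_DR = 16.30 m³/s, peak = 5.2 m³/s.
Runoff depth d = ΣQ_DR·Δt / A = 16.30 × 3600 / (9.78 km²) = 6.000 mm.
The 1-cm UH is the DRH scaled by (10 mm)/d, so U_p = 5.2 × 10/6.000 = 8.67 m³/s.

U_p ≈ 8.67 m³/s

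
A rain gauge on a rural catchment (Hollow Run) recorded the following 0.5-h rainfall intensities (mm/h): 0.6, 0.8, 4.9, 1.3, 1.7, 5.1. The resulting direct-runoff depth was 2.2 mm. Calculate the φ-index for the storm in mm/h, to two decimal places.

Only the 2 blocks with intensity above φ contribute runoff: 4.9, 5.1 mm/h.
Σ(I−φ)·Δt = d  ⇒  (4.9+5.1 − 2φ)·0.5 = 2.2
φ = (10.00 − 2.2/0.5) / 2 = 2.80 mm/h.

φ ≈ 2.80 mm/h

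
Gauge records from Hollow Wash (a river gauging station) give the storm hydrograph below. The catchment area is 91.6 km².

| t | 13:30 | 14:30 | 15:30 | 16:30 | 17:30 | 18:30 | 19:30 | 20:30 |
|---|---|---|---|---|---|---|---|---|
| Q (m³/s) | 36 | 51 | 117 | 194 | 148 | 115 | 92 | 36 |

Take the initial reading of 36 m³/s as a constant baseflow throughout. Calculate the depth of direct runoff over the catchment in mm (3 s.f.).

Direct runoff: 0.0, 15.0, 81.0, 158.0, 112.0, 79.0, 56.0, 0.0 m³/s; ΣQ_DR = 501.0 m³/s.
V = ΣQ_DR · Δt = 501.0 × 3600 s = 1.804 × 10^6 m³.
Over A = 91.6 km², depth = V / A = 19.7 mm.

d ≈ 19.7 mm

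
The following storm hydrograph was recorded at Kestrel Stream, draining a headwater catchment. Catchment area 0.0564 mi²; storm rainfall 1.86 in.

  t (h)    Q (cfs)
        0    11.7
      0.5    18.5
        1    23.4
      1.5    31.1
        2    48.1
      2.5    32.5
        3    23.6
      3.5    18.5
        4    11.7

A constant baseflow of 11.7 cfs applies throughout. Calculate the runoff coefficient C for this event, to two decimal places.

C ≈ 0.84

ΣQ_DR = 113.8 cfs; V = ΣQ_DR·Δt = 2.048 × 10^5 ft³.
Runoff depth d = V / A = 1.563 in.
C = d / P = 1.563 / 1.86 = 0.84.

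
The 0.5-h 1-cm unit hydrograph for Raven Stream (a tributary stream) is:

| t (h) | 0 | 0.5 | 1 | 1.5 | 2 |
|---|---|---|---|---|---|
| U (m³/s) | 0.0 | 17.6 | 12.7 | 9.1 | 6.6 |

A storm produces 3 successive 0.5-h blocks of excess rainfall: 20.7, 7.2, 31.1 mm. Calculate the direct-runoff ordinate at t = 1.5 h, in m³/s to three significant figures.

By discrete convolution, Q_j = Σ (P_i / 10 mm) · U_{j−i}.
At t = 1.5 h (j=3): Q = (20.7/10)·9.1 + (7.2/10)·12.7 + (31.1/10)·17.6 = 82.7 m³/s.

Q ≈ 82.7 m³/s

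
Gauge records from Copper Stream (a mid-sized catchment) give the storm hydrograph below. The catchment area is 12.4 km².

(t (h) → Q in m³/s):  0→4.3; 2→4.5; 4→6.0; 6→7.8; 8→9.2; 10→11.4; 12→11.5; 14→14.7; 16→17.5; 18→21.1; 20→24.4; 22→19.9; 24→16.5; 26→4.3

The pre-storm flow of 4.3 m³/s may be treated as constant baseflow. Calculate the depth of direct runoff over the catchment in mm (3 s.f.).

Direct runoff: 0.0, 0.2, 1.7, 3.5, 4.9, 7.1, 7.2, 10.4, 13.2, 16.8, 20.1, 15.6, 12.2, 0.0 m³/s; ΣQ_DR = 112.9 m³/s.
V = ΣQ_DR · Δt = 112.9 × 7200 s = 8.129 × 10^5 m³.
Over A = 12.4 km², depth = V / A = 65.6 mm.

d ≈ 65.6 mm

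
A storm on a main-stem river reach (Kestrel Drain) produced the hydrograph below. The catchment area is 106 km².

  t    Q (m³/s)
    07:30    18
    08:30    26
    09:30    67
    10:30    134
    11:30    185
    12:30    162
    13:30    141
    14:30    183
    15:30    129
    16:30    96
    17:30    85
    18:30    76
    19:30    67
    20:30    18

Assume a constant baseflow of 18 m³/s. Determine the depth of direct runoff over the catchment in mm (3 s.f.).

Direct runoff: 0.0, 8.0, 49.0, 116.0, 167.0, 144.0, 123.0, 165.0, 111.0, 78.0, 67.0, 58.0, 49.0, 0.0 m³/s; ΣQ_DR = 1135 m³/s.
V = ΣQ_DR · Δt = 1135 × 3600 s = 4.086 × 10^6 m³.
Over A = 106 km², depth = V / A = 38.5 mm.

d ≈ 38.5 mm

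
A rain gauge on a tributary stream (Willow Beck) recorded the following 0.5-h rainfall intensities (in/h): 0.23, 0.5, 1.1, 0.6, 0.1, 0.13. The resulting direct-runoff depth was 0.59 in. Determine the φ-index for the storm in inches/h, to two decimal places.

Only the 3 blocks with intensity above φ contribute runoff: 0.5, 1.1, 0.6 in/h.
Σ(I−φ)·Δt = d  ⇒  (0.5+1.1+0.6 − 3φ)·0.5 = 0.59
φ = (2.200 − 0.59/0.5) / 3 = 0.34 in/h.

φ ≈ 0.34 in/h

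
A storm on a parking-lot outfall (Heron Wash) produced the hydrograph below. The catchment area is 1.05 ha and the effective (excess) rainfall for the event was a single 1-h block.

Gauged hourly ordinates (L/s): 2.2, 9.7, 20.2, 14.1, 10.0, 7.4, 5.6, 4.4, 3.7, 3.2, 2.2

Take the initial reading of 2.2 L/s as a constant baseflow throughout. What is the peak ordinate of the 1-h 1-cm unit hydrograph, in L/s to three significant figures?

U_p ≈ 8.97 L/s

Direct runoff: 0.0, 7.5, 18.0, 11.9, 7.8, 5.2, 3.4, 2.2, 1.5, 1.0, 0.0 L/s; ΣQ_DR = 58.50 L/s, peak = 18.0 L/s.
Runoff depth d = ΣQ_DR·Δt / A = 58.50 × 3600 / (1.05 ha) = 20.06 mm.
The 1-cm UH is the DRH scaled by (10 mm)/d, so U_p = 18.0 × 10/20.06 = 8.97 L/s.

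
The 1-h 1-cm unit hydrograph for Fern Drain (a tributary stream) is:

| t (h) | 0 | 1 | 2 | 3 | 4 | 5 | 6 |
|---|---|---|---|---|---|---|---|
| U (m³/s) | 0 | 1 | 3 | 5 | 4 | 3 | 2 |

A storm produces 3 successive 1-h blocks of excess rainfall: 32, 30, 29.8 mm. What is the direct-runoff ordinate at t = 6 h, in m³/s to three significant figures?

By discrete convolution, Q_j = Σ (P_i / 10 mm) · U_{j−i}.
At t = 6 h (j=6): Q = (32/10)·2 + (30/10)·3 + (29.8/10)·4 = 27.3 m³/s.

Q ≈ 27.3 m³/s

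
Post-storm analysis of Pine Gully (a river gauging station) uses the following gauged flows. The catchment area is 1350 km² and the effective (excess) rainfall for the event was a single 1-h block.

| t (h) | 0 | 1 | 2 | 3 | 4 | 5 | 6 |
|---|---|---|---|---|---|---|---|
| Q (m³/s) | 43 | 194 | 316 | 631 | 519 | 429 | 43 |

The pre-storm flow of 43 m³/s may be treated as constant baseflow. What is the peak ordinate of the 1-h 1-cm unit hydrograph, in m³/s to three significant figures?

Direct runoff: 0.0, 151.0, 273.0, 588.0, 476.0, 386.0, 0.0 m³/s; ΣQ_DR = 1874 m³/s, peak = 588.0 m³/s.
Runoff depth d = ΣQ_DR·Δt / A = 1874 × 3600 / (1350 km²) = 4.997 mm.
The 1-cm UH is the DRH scaled by (10 mm)/d, so U_p = 588.0 × 10/4.997 = 1180 m³/s.

U_p ≈ 1180 m³/s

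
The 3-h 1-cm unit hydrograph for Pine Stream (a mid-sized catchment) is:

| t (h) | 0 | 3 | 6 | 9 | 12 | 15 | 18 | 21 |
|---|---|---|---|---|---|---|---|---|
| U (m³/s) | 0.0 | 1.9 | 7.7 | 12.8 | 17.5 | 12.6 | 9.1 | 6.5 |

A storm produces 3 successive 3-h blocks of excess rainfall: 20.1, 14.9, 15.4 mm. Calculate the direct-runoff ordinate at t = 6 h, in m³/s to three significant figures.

Q ≈ 18.3 m³/s

By discrete convolution, Q_j = Σ (P_i / 10 mm) · U_{j−i}.
At t = 6 h (j=2): Q = (20.1/10)·7.7 + (14.9/10)·1.9 + (15.4/10)·0.0 = 18.3 m³/s.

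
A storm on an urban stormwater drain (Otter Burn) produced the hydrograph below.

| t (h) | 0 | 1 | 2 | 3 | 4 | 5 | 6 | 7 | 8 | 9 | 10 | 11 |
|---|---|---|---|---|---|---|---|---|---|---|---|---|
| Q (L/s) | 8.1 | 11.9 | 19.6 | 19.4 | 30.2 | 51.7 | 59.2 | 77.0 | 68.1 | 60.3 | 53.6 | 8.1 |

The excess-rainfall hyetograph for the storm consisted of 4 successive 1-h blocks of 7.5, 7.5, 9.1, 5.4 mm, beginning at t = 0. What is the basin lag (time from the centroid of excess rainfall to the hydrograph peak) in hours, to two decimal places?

Centroid of excess rainfall: t_c = Σ P_i·t̄_i / ΣP_i = 1.9203 h (block centres at 0.5, 1.5, 2.5, 3.5 h).
Hydrograph peak occurs at t = 7 h, so basin lag t_L = 7 − 1.9203 = 5.08 h.

t_L ≈ 5.08 h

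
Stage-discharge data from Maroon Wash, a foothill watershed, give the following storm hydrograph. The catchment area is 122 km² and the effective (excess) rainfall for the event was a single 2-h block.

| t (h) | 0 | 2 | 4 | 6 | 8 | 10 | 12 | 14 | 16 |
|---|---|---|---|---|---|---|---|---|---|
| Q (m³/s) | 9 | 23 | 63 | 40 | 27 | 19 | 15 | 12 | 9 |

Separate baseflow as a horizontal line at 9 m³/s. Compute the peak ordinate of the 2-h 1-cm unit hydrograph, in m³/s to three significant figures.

Direct runoff: 0.0, 14.0, 54.0, 31.0, 18.0, 10.0, 6.0, 3.0, 0.0 m³/s; ΣQ_DR = 136.0 m³/s, peak = 54.0 m³/s.
Runoff depth d = ΣQ_DR·Δt / A = 136.0 × 7200 / (122 km²) = 8.026 mm.
The 1-cm UH is the DRH scaled by (10 mm)/d, so U_p = 54.0 × 10/8.026 = 67.3 m³/s.

U_p ≈ 67.3 m³/s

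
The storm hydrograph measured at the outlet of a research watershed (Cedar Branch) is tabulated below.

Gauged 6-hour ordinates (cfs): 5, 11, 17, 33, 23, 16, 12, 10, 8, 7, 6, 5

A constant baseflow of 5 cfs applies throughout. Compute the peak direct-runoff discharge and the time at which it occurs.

Q_p = 28.0 cfs at t = 18 h

Subtracting baseflow gives direct-runoff ordinates: 0.0, 6.0, 12.0, 28.0, 18.0, 11.0, 7.0, 5.0, 3.0, 2.0, 1.0, 0.0 cfs.
The maximum is 28.0 cfs, occurring at the reading for t = 18 h.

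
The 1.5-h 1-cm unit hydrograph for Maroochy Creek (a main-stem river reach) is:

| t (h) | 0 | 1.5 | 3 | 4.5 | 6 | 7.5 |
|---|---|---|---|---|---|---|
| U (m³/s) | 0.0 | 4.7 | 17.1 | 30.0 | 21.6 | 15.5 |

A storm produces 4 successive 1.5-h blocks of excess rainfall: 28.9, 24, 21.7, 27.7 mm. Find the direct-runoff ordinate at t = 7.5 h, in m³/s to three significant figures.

By discrete convolution, Q_j = Σ (P_i / 10 mm) · U_{j−i}.
At t = 7.5 h (j=5): Q = (28.9/10)·15.5 + (24/10)·21.6 + (21.7/10)·30.0 + (27.7/10)·17.1 = 209 m³/s.

Q ≈ 209 m³/s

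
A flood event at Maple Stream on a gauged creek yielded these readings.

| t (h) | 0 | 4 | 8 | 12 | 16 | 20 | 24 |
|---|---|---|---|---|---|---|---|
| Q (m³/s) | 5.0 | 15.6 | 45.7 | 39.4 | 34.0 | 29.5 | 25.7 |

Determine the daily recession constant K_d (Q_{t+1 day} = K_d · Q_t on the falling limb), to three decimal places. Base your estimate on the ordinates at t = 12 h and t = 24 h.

Between t = 12 h and t = 24 h the flow falls from 39.4 to 25.7 m³/s over 3×4 h = 12 h.
Per-interval ratio K = (25.7/39.4)^(1/3) = 0.8673; K_d = K^(24/4) = 0.425.

K_d ≈ 0.425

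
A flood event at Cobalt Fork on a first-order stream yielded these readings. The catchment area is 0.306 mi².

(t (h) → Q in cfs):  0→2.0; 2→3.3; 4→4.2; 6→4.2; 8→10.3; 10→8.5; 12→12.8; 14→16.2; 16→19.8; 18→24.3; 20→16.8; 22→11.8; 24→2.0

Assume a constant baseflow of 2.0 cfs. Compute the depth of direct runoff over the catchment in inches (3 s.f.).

d ≈ 1.12 in

Direct runoff: 0.0, 1.3, 2.2, 2.2, 8.3, 6.5, 10.8, 14.2, 17.8, 22.3, 14.8, 9.8, 0.0 cfs; ΣQ_DR = 110.2 cfs.
V = ΣQ_DR · Δt = 110.2 × 7200 s = 7.934 × 10^5 ft³.
Over A = 0.306 mi², depth = V / A = 1.12 in.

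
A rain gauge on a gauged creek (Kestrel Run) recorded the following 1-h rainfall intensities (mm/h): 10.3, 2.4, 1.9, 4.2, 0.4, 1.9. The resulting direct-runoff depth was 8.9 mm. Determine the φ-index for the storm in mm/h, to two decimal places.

φ ≈ 2.80 mm/h

Only the 2 blocks with intensity above φ contribute runoff: 10.3, 4.2 mm/h.
Σ(I−φ)·Δt = d  ⇒  (10.3+4.2 − 2φ)·1 = 8.9
φ = (14.50 − 8.9/1) / 2 = 2.80 mm/h.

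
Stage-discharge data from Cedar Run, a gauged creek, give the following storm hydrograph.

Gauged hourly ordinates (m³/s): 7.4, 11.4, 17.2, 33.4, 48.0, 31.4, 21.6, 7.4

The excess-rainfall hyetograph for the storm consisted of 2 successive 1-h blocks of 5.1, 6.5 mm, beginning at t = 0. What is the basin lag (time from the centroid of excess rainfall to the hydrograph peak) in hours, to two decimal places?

Centroid of excess rainfall: t_c = Σ P_i·t̄_i / ΣP_i = 1.0603 h (block centres at 0.5, 1.5 h).
Hydrograph peak occurs at t = 4 h, so basin lag t_L = 4 − 1.0603 = 2.94 h.

t_L ≈ 2.94 h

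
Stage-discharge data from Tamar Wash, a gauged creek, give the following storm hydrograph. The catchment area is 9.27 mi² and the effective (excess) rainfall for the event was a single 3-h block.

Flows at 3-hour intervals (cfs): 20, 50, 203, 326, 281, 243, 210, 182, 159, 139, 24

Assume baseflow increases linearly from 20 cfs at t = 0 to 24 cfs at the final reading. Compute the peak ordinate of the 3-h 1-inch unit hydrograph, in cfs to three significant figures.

U_p ≈ 381 cfs

Direct runoff: 0.00, 29.60, 182.20, 304.80, 259.40, 221.00, 187.60, 159.20, 135.80, 115.40, 0.00 cfs; ΣQ_DR = 1595 cfs, peak = 304.80 cfs.
Runoff depth d = ΣQ_DR·Δt / A = 1595 × 10800 / (9.27 mi²) = 0.7999 in.
The 1-inch UH is the DRH scaled by (1 in)/d, so U_p = 304.80 × 1/0.7999 = 381 cfs.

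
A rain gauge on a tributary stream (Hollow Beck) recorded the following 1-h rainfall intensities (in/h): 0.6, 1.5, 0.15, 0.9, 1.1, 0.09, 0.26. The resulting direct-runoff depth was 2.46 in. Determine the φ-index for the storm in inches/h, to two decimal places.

φ ≈ 0.41 in/h

Only the 4 blocks with intensity above φ contribute runoff: 0.6, 1.5, 0.9, 1.1 in/h.
Σ(I−φ)·Δt = d  ⇒  (0.6+1.5+0.9+1.1 − 4φ)·1 = 2.46
φ = (4.100 − 2.46/1) / 4 = 0.41 in/h.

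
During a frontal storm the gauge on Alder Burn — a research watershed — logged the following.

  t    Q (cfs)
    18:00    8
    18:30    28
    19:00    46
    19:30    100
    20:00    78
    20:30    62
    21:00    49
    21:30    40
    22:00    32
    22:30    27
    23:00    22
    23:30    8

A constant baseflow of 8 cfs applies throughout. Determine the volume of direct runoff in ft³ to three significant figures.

V ≈ 7.27 × 10^5 ft³

Direct-runoff ordinates (Q − Q_b): 0.0, 20.0, 38.0, 92.0, 70.0, 54.0, 41.0, 32.0, 24.0, 19.0, 14.0, 0.0 cfs.
ΣQ_DR = 404.0 cfs.
With Δt = 0.5 h = 1800 s, V = ΣQ_DR · Δt = 404.0 × 1800 = 7.27 × 10^5 ft³.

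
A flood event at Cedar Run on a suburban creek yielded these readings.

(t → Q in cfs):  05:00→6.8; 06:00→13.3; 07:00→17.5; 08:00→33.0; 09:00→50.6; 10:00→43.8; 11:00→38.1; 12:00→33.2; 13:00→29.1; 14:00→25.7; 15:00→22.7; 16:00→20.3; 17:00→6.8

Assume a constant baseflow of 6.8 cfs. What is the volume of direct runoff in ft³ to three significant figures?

V ≈ 9.09 × 10^5 ft³

Direct-runoff ordinates (Q − Q_b): 0.0, 6.5, 10.7, 26.2, 43.8, 37.0, 31.3, 26.4, 22.3, 18.9, 15.9, 13.5, 0.0 cfs.
ΣQ_DR = 252.5 cfs.
With Δt = 1 h = 3600 s, V = ΣQ_DR · Δt = 252.5 × 3600 = 9.09 × 10^5 ft³.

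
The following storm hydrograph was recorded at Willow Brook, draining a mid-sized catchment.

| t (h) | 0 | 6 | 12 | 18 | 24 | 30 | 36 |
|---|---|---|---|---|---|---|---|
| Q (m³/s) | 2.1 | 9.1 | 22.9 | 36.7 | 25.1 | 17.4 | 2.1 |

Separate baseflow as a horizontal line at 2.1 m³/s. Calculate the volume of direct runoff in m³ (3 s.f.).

V ≈ 2.18 × 10^6 m³

Direct-runoff ordinates (Q − Q_b): 0.0, 7.0, 20.8, 34.6, 23.0, 15.3, 0.0 m³/s.
ΣQ_DR = 100.7 m³/s.
With Δt = 6 h = 21600 s, V = ΣQ_DR · Δt = 100.7 × 21600 = 2.18 × 10^6 m³.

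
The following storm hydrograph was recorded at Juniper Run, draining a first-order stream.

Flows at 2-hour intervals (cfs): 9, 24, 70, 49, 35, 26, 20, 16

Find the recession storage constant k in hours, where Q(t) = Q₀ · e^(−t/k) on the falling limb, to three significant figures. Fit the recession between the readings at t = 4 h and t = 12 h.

On the falling limb, Q drops from 70 to 20 cfs between t = 4 h and t = 12 h (Δt = 8 h).
k = −Δt / ln(Q₂/Q₁) = −8 / ln(20/70) = 6.39 h.

k ≈ 6.39 h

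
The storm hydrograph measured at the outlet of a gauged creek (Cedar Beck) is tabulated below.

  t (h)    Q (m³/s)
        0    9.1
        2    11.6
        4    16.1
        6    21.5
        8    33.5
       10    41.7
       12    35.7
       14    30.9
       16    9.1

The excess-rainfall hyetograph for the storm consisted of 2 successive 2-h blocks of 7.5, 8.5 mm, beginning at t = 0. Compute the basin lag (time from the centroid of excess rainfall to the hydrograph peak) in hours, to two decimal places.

Centroid of excess rainfall: t_c = Σ P_i·t̄_i / ΣP_i = 2.0625 h (block centres at 1, 3 h).
Hydrograph peak occurs at t = 10 h, so basin lag t_L = 10 − 2.0625 = 7.94 h.

t_L ≈ 7.94 h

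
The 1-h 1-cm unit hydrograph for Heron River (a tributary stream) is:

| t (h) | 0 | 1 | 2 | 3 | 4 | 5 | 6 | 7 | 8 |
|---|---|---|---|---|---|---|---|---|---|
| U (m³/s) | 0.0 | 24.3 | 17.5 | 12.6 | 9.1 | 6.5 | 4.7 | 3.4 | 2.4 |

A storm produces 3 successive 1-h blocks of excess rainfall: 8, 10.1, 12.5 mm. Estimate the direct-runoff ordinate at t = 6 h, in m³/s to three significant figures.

By discrete convolution, Q_j = Σ (P_i / 10 mm) · U_{j−i}.
At t = 6 h (j=6): Q = (8/10)·4.7 + (10.1/10)·6.5 + (12.5/10)·9.1 = 21.7 m³/s.

Q ≈ 21.7 m³/s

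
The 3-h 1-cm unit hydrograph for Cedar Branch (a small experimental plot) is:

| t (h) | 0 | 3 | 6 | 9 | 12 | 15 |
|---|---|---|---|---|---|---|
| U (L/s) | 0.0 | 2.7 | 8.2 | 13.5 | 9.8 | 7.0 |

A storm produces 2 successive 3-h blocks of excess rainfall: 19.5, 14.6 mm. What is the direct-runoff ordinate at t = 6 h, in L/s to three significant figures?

Q ≈ 19.9 L/s

By discrete convolution, Q_j = Σ (P_i / 10 mm) · U_{j−i}.
At t = 6 h (j=2): Q = (19.5/10)·8.2 + (14.6/10)·2.7 = 19.9 L/s.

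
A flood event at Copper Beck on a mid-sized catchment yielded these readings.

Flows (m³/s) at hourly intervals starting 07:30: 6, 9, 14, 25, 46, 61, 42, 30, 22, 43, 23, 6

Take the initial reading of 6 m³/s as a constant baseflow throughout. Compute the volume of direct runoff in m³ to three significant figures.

V ≈ 9.18 × 10^5 m³

Direct-runoff ordinates (Q − Q_b): 0.0, 3.0, 8.0, 19.0, 40.0, 55.0, 36.0, 24.0, 16.0, 37.0, 17.0, 0.0 m³/s.
ΣQ_DR = 255.0 m³/s.
With Δt = 1 h = 3600 s, V = ΣQ_DR · Δt = 255.0 × 3600 = 9.18 × 10^5 m³.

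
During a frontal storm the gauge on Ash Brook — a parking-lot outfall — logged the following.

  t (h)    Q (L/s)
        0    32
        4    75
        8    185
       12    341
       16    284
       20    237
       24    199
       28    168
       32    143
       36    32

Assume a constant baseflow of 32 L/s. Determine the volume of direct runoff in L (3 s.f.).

V ≈ 1.98 × 10^7 L

Direct-runoff ordinates (Q − Q_b): 0.0, 43.0, 153.0, 309.0, 252.0, 205.0, 167.0, 136.0, 111.0, 0.0 L/s.
ΣQ_DR = 1376 L/s.
With Δt = 4 h = 14400 s, V = ΣQ_DR · Δt = 1376 × 14400 = 1.98 × 10^7 L.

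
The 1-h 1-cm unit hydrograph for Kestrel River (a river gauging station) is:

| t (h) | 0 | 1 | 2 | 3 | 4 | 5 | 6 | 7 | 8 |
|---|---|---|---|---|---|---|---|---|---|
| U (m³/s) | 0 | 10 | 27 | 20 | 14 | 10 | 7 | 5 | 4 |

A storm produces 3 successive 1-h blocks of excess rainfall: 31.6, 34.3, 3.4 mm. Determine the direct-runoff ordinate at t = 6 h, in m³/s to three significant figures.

By discrete convolution, Q_j = Σ (P_i / 10 mm) · U_{j−i}.
At t = 6 h (j=6): Q = (31.6/10)·7 + (34.3/10)·10 + (3.4/10)·14 = 61.2 m³/s.

Q ≈ 61.2 m³/s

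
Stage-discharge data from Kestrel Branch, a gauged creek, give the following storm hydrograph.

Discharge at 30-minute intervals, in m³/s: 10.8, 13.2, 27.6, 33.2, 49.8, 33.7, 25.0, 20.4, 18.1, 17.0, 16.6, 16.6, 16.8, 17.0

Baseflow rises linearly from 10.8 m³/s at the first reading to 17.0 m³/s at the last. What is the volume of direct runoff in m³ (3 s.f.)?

Direct-runoff ordinates (Q − Q_b): 0.00, 1.92, 15.85, 20.97, 37.09, 20.52, 11.34, 6.26, 3.48, 1.91, 1.03, 0.55, 0.28, 0.00 m³/s.
ΣQ_DR = 121.2 m³/s.
With Δt = 0.5 h = 1800 s, V = ΣQ_DR · Δt = 121.2 × 1800 = 2.18 × 10^5 m³.

V ≈ 2.18 × 10^5 m³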